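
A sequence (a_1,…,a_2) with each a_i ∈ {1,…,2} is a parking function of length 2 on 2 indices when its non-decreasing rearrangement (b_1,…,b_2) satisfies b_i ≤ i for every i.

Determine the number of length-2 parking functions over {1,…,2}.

3

#PF = (2+1−2)·(2+1)^{2−1} = 1×3 = 3 [KW]
Example (1,1) → sorted (1,1): b_i ≤ i ∀i, a PF.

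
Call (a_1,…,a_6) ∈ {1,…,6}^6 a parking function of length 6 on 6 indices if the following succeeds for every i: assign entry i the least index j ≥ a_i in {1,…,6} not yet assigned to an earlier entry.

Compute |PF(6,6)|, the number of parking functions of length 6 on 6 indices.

|PF(6,6)| = (6+1−6)·(6+1)^{6−1} = 1×16807 = 16807 (Pollak)
Example (4,1,6,3,4,2) → sorted (1,2,3,4,4,6): b_i ≤ i ∀i, a PF.

16807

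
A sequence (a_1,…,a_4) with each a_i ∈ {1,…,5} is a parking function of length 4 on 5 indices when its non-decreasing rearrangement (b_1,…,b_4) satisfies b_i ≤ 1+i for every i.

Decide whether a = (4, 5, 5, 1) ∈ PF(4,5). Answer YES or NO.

NO

Rearranged: b = (1, 4, 5, 5).
  b_1=1 ≤ 2
  b_2=4 > 3
  fails at i=2 ⇒ NO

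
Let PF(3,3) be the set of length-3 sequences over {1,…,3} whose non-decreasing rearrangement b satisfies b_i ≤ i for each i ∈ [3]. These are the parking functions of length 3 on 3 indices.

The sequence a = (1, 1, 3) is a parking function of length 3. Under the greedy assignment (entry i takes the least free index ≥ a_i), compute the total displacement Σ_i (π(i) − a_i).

Σπ = 6 ({1..3} each once); Σa = 1+1+3 = 5; disp = 6−5 = 1.

1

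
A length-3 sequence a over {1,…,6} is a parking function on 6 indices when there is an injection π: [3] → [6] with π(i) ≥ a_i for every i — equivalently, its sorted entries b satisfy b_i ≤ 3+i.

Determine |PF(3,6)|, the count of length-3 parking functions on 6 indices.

196

|PF(3,6)| = (6+1−3)·(6+1)^{3−1} = 4×49 = 196 (Pollak)
Example (5,3,2) → sorted (2,3,5): b_i ≤ 3+i ∀i, a PF.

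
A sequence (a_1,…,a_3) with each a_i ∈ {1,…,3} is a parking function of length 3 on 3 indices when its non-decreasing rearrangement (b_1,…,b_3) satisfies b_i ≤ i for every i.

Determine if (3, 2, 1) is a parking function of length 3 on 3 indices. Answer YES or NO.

Sorted: b = (1, 2, 3).
  b_1=1 ≤ 1
  b_2=2 ≤ 2
  b_3=3 ≤ 3
All bounds hold ⇒ YES

YES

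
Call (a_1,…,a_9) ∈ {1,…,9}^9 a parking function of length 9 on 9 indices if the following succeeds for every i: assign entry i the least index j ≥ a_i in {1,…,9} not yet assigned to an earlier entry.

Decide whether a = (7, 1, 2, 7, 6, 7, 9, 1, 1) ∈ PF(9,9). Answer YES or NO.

NO

Rearranged: b = (1, 1, 1, 2, 6, 7, 7, 7, 9).
  b_1=1 ≤ 1
  b_2=1 ≤ 2
  b_3=1 ≤ 3
  b_4=2 ≤ 4
  b_5=6 > 5
  fails at i=5 ⇒ NO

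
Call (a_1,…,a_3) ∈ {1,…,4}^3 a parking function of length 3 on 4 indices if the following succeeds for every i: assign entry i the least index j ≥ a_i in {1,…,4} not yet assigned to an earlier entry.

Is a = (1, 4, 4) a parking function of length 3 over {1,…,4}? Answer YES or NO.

NO

Order a: b = (1, 4, 4).
  b_1=1 ≤ 2
  b_2=4 > 3
  fails at i=2 ⇒ NO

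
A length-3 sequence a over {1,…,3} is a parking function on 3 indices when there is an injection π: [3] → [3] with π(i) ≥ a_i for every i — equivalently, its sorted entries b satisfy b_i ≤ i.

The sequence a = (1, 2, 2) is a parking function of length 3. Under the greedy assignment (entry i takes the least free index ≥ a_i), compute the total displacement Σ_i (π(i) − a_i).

1

Σπ(i) = 1+…+3 = 6; Σa = 1+2+2 = 5; disp = 6−5 = 1.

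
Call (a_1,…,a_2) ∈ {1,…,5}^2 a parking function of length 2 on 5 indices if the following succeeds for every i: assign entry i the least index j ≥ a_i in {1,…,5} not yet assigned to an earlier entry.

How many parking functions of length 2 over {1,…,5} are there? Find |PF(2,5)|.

24

Count = (5+1−2)·(5+1)^{2−1} = 4×6 = 24 (Konheim–Weiss)
Check (3,4) → sorted (3,4): b_i ≤ 3+i ∀i, a PF.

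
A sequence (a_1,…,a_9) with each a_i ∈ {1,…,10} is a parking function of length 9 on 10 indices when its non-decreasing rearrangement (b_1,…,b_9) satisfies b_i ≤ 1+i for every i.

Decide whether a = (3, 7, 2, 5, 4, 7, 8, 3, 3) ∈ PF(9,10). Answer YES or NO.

YES

Rearranged: b = (2, 3, 3, 3, 4, 5, 7, 7, 8).
  b_1=2 ≤ 2
  b_2=3 ≤ 3
  b_3=3 ≤ 4
  b_4=3 ≤ 5
  b_5=4 ≤ 6
  b_6=5 ≤ 7
  b_7=7 ≤ 8
  b_8=7 ≤ 9
  b_9=8 ≤ 10
All bounds hold ⇒ YES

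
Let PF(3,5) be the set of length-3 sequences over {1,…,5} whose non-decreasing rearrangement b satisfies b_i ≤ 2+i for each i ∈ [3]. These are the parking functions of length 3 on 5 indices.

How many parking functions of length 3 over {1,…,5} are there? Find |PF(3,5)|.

|PF(3,5)| = (5+1−3)·(5+1)^{3−1} = 3 · 36 = 108 (Pollak)
One tuple (3,3,1) → sorted (1,3,3): b_i ≤ 2+i ∀i, a PF.

108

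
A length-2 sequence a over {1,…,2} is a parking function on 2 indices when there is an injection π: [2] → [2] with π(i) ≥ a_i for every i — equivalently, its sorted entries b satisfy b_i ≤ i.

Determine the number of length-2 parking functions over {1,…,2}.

3

|PF(2,2)| = (2+1−2)·(2+1)^{2−1} = 1 · 3 = 3 [KW]
E.g. (2,1) → sorted (1,2): b_i ≤ i ∀i, a PF.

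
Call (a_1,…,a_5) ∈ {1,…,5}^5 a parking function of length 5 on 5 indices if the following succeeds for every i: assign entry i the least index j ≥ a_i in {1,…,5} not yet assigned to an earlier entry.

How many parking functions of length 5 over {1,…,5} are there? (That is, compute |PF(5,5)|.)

1296

Count = (6−5)·6^(5−1) = 1×1296 = 1296 (Pollak)
E.g. (2,2,1,2,1) → sorted (1,1,2,2,2): b_i ≤ i ∀i, a PF.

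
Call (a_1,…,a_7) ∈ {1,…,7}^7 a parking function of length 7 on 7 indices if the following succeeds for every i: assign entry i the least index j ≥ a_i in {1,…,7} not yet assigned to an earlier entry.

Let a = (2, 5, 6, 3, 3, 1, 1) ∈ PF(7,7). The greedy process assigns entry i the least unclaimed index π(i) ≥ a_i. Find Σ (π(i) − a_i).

Σπ = 28 ({1..7} each once); Σa = 2+5+6+3+3+1+1 = 21; disp = 28−21 = 7.

7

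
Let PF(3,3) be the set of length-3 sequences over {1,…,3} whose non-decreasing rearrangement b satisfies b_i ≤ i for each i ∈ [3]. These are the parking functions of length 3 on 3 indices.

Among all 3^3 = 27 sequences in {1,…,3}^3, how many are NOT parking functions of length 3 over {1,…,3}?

11

|PF(3,3)| = (3−3+1)·(3+1)^(3−1) = 1×16 = 16 (Konheim–Weiss)
One tuple (2,2,2) → sorted (2,2,2): b_1=2>1, not a PF.
So 27 − 16 = 11 fail.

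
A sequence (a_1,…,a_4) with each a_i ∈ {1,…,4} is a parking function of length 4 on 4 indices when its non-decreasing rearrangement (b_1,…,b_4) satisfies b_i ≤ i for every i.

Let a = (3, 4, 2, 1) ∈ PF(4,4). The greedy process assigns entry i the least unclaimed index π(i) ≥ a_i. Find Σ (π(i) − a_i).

Σπ(i) = 1+…+4 = 10; Σa = 3+4+2+1 = 10; disp = 10−10 = 0.

0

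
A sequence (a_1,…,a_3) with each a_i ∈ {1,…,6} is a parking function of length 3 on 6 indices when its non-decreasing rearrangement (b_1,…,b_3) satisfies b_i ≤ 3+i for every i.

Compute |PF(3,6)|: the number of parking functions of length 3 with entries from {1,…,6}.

196

|PF(3,6)| = (6−3+1)·(6+1)^(3−1) = 4 · 49 = 196 (Konheim–Weiss)
Check (2,5,5) → sorted (2,5,5): b_i ≤ 3+i ∀i, a PF.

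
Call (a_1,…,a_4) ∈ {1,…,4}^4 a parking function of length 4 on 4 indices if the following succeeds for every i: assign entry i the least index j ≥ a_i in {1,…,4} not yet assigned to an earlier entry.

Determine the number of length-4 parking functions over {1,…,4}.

125

Count = 1·5^3 = 1 · 125 = 125
Example (1,1,3,4) → sorted (1,1,3,4): b_i ≤ i ∀i, a PF.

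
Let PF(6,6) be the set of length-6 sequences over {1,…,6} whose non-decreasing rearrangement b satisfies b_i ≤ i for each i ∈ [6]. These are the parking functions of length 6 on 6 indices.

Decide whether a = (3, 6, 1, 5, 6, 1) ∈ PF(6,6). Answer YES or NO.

NO

Order a: b = (1, 1, 3, 5, 6, 6).
  b_1=1 ≤ 1
  b_2=1 ≤ 2
  b_3=3 ≤ 3
  b_4=5 > 4
  fails at i=4 ⇒ NO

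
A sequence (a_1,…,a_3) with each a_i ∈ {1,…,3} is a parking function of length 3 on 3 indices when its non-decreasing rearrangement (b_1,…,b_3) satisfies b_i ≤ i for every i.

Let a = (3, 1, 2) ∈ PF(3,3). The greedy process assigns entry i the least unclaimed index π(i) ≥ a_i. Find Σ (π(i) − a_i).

0

Σπ = 6 ({1..3} each once); Σa = 3+1+2 = 6; disp = 6−6 = 0.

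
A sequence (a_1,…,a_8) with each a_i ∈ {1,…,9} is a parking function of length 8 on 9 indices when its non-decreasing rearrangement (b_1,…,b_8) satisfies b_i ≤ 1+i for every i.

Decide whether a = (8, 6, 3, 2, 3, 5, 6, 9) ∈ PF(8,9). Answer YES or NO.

Rearranged: b = (2, 3, 3, 5, 6, 6, 8, 9).
  b_1=2 ≤ 2
  b_2=3 ≤ 3
  b_3=3 ≤ 4
  b_4=5 ≤ 5
  b_5=6 ≤ 6
  b_6=6 ≤ 7
  b_7=8 ≤ 8
  b_8=9 ≤ 9
All bounds hold ⇒ YES

YES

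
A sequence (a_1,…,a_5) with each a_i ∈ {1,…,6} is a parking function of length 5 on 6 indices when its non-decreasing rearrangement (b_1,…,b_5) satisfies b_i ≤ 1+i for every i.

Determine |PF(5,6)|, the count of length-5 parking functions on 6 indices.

|PF| = 2·7^4 = 2×2401 = 4802 [KW]
One tuple (6,3,1,2,1) → sorted (1,1,2,3,6): b_i ≤ 1+i ∀i, a PF.

4802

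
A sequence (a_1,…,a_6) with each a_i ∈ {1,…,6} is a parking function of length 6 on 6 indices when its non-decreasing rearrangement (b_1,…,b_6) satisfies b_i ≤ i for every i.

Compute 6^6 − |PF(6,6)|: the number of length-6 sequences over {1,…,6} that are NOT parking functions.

29849

|PF(6,6)| = (6+1−6)·(6+1)^{6−1} = 1×16807 = 16807 (Pollak)
Example (5,2,6,5,6,5) → sorted (2,5,5,5,6,6): b_1=2>1, not a PF.
Total 46656; non-PF = 46656−16807 = 29849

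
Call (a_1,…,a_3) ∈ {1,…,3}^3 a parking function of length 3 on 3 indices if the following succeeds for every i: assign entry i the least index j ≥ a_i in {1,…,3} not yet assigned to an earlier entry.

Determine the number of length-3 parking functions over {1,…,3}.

16

#PF = (3−3+1)·(3+1)^(3−1) = 1×16 = 16
Check (2,3,1) → sorted (1,2,3): b_i ≤ i ∀i, a PF.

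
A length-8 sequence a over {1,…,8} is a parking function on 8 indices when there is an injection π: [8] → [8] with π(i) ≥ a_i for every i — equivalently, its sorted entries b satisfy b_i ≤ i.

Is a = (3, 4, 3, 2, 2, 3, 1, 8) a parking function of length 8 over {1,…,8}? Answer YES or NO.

YES

Sorted: b = (1, 2, 2, 3, 3, 3, 4, 8).
  b_1=1 ≤ 1
  b_2=2 ≤ 2
  b_3=2 ≤ 3
  b_4=3 ≤ 4
  b_5=3 ≤ 5
  b_6=3 ≤ 6
  b_7=4 ≤ 7
  b_8=8 ≤ 8
All bounds hold ⇒ YES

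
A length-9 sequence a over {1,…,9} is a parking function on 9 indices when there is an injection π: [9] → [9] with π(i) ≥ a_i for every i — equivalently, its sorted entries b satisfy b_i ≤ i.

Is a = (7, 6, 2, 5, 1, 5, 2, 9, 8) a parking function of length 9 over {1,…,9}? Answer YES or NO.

NO

Rearranged: b = (1, 2, 2, 5, 5, 6, 7, 8, 9).
  b_1=1 ≤ 1
  b_2=2 ≤ 2
  b_3=2 ≤ 3
  b_4=5 > 4
  fails at i=4 ⇒ NO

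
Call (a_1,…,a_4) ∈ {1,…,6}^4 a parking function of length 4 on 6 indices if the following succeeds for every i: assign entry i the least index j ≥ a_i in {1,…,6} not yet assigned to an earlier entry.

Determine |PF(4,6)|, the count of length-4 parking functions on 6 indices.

|PF| = (6+1−4)·(6+1)^{4−1} = 3×343 = 1029 [KW]
One tuple (1,6,3,4) → sorted (1,3,4,6): b_i ≤ 2+i ∀i, a PF.

1029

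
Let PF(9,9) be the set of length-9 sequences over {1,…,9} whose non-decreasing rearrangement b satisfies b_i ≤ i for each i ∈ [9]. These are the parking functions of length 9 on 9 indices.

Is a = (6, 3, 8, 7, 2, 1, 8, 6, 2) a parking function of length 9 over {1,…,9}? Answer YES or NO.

NO

Sorted: b = (1, 2, 2, 3, 6, 6, 7, 8, 8).
  b_1=1 ≤ 1
  b_2=2 ≤ 2
  b_3=2 ≤ 3
  b_4=3 ≤ 4
  b_5=6 > 5
  fails at i=5 ⇒ NO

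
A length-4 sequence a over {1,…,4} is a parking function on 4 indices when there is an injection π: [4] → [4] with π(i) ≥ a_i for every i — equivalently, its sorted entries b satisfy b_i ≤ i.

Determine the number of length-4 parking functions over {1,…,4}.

#PF = (4+1−4)·(4+1)^{4−1} = 1·125 = 125 (Konheim–Weiss)
One tuple (3,1,4,2) → sorted (1,2,3,4): b_i ≤ i ∀i, a PF.

125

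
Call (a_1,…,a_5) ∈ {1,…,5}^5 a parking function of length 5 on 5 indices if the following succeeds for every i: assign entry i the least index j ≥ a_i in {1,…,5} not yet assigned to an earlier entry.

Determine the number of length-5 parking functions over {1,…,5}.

1296

|PF| = (6−5)·6^(5−1) = 1×1296 = 1296
One tuple (3,2,1,4,3) → sorted (1,2,3,3,4): b_i ≤ i ∀i, a PF.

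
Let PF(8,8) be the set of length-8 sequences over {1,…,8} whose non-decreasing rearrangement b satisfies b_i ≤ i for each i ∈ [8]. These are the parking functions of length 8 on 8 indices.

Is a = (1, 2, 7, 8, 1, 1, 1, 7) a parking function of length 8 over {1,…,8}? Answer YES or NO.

Order a: b = (1, 1, 1, 1, 2, 7, 7, 8).
  b_1=1 ≤ 1
  b_2=1 ≤ 2
  b_3=1 ≤ 3
  b_4=1 ≤ 4
  b_5=2 ≤ 5
  b_6=7 > 6
  fails at i=6 ⇒ NO

NO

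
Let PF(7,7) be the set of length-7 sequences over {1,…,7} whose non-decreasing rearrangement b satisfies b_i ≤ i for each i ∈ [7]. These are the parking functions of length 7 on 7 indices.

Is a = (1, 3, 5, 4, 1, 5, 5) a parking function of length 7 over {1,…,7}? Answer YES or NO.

Order a: b = (1, 1, 3, 4, 5, 5, 5).
  b_1=1 ≤ 1
  b_2=1 ≤ 2
  b_3=3 ≤ 3
  b_4=4 ≤ 4
  b_5=5 ≤ 5
  b_6=5 ≤ 6
  b_7=5 ≤ 7
All bounds hold ⇒ YES

YES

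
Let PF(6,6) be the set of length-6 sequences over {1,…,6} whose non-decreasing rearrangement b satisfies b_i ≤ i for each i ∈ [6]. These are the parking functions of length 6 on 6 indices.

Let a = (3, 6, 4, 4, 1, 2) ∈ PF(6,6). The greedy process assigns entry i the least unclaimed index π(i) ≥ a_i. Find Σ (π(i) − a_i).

1

Σπ = 21 ({1..6} each once); Σa = 3+6+4+4+1+2 = 20; disp = 21−20 = 1.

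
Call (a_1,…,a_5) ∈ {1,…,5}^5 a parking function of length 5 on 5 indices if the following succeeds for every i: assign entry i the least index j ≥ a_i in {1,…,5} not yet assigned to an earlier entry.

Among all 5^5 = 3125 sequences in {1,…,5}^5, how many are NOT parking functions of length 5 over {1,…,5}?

1829

|PF| = (5+1−5)·(5+1)^{5−1} = 1·1296 = 1296
Check (4,3,3,4,1) → sorted (1,3,3,4,4): b_2=3>2, not a PF.
So 3125 − 1296 = 1829 fail.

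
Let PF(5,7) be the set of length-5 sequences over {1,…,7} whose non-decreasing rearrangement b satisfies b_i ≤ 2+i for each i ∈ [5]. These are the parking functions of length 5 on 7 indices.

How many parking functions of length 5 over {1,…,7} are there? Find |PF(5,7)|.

12288

Count = (8−5)·8^(5−1) = 3 · 4096 = 12288 (Pollak)
One tuple (2,2,6,6,3) → sorted (2,2,3,6,6): b_i ≤ 2+i ∀i, a PF.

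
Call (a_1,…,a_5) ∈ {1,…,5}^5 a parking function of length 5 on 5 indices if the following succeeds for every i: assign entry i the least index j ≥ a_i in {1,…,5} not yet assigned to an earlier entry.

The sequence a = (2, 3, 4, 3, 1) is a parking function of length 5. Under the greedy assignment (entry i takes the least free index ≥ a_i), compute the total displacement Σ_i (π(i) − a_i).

2

Σπ(i) = 1+…+5 = 15; Σa = 2+3+4+3+1 = 13; disp = 15−13 = 2.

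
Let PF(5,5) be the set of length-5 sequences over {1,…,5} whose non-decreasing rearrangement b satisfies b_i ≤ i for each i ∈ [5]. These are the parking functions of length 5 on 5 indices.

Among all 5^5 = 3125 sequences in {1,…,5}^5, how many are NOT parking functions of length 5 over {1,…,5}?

#PF = (6−5)·6^(5−1) = 1×1296 = 1296 (Konheim–Weiss)
One tuple (3,5,2,5,4) → sorted (2,3,4,5,5): b_1=2>1, not a PF.
So 3125 − 1296 = 1829 fail.

1829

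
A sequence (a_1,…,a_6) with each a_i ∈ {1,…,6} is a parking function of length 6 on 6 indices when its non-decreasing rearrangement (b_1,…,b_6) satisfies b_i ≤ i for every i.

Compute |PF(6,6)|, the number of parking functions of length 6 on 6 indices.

|PF(6,6)| = (6+1−6)·(6+1)^{6−1} = 1·16807 = 16807 (Konheim–Weiss)
Check (2,1,3,5,2,3) → sorted (1,2,2,3,3,5): b_i ≤ i ∀i, a PF.

16807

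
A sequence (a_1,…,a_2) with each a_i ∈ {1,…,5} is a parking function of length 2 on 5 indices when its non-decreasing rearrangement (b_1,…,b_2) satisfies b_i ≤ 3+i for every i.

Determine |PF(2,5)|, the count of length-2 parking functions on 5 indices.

24

#PF = (6−2)·6^(2−1) = 4×6 = 24 (Konheim–Weiss)
One tuple (3,3) → sorted (3,3): b_i ≤ 3+i ∀i, a PF.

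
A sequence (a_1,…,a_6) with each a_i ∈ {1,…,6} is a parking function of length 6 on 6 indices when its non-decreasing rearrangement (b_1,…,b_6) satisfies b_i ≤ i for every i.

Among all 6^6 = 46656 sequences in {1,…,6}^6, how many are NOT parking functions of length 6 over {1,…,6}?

Count = (6−6+1)·(6+1)^(6−1) = 1 · 16807 = 16807 (Konheim–Weiss)
One tuple (4,3,3,4,3,4) → sorted (3,3,3,4,4,4): b_1=3>1, not a PF.
6^6 − 16807 = 46656 − 16807 = 29849

29849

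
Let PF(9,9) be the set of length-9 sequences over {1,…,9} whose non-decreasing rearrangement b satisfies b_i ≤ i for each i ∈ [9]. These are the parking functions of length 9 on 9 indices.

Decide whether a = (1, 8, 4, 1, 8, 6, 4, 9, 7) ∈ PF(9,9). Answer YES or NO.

NO

Sorted: b = (1, 1, 4, 4, 6, 7, 8, 8, 9).
  b_1=1 ≤ 1
  b_2=1 ≤ 2
  b_3=4 > 3
  fails at i=3 ⇒ NO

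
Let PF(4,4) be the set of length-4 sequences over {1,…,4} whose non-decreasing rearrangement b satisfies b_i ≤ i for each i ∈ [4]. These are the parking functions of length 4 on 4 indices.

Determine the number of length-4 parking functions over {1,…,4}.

#PF = (5−4)·5^(4−1) = 1·125 = 125 [KW]
E.g. (3,2,1,2) → sorted (1,2,2,3): b_i ≤ i ∀i, a PF.

125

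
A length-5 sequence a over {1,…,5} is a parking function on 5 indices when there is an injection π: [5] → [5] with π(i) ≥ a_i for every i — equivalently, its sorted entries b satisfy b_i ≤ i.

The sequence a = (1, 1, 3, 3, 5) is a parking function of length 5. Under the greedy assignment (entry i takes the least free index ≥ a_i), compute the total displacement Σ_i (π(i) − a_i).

2

Σπ(i) = 1+…+5 = 15; Σa = 1+1+3+3+5 = 13; disp = 15−13 = 2.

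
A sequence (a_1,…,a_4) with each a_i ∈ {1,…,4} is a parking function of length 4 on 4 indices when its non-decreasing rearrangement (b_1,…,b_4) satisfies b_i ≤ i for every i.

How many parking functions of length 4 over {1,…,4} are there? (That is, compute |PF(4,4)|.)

125

|PF| = (5−4)·5^(4−1) = 1 · 125 = 125 (Pollak)
Example (2,3,1,3) → sorted (1,2,3,3): b_i ≤ i ∀i, a PF.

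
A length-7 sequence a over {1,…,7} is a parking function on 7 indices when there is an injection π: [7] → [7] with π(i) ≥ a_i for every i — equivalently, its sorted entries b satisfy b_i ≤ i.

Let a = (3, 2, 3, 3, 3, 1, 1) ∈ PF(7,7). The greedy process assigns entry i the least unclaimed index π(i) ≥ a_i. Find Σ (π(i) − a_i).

12

Σπ = 28 ({1..7} each once); Σa = 3+2+3+3+3+1+1 = 16; disp = 28−16 = 12.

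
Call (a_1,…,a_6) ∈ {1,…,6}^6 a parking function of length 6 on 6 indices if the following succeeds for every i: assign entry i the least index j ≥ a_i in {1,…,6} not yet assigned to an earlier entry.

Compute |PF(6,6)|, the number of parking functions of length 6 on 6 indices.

16807

Count = 1·7^5 = 1·16807 = 16807 (Konheim–Weiss)
One tuple (3,4,2,1,5,1) → sorted (1,1,2,3,4,5): b_i ≤ i ∀i, a PF.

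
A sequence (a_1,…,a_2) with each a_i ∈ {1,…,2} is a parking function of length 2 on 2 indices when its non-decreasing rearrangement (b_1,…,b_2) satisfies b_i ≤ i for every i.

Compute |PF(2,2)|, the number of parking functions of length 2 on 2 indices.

Count = (2+1−2)·(2+1)^{2−1} = 1 · 3 = 3
One tuple (1,1) → sorted (1,1): b_i ≤ i ∀i, a PF.

3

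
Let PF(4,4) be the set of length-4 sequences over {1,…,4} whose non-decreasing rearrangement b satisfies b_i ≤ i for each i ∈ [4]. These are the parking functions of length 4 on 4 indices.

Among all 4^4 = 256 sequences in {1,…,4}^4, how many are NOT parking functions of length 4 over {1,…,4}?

131

|PF| = (4−4+1)·(4+1)^(4−1) = 1×125 = 125 [KW]
Example (1,1,4,4) → sorted (1,1,4,4): b_3=4>3, not a PF.
Total 256; non-PF = 256−125 = 131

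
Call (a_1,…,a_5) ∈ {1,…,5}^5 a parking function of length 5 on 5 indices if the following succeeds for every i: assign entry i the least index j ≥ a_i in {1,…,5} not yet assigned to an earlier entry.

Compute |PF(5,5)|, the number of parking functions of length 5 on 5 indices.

#PF = (5−5+1)·(5+1)^(5−1) = 1 · 1296 = 1296 (Pollak)
One tuple (2,2,5,1,1) → sorted (1,1,2,2,5): b_i ≤ i ∀i, a PF.

1296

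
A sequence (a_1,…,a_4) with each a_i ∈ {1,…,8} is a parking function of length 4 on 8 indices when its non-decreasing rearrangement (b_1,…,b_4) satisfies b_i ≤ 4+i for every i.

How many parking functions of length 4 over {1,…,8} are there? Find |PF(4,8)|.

3645

|PF(4,8)| = (8−4+1)·(8+1)^(4−1) = 5 · 729 = 3645 [KW]
Example (4,8,4,2) → sorted (2,4,4,8): b_i ≤ 4+i ∀i, a PF.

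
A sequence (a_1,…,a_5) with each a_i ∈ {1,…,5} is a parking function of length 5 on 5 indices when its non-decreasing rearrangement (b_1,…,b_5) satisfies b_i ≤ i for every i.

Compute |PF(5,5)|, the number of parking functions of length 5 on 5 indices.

1296

Count = 1·6^4 = 1·1296 = 1296
Example (3,2,1,2,2) → sorted (1,2,2,2,3): b_i ≤ i ∀i, a PF.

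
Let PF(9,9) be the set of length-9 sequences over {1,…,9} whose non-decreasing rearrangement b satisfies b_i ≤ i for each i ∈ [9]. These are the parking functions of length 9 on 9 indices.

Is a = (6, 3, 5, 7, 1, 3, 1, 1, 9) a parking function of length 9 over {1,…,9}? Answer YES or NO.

Sorted: b = (1, 1, 1, 3, 3, 5, 6, 7, 9).
  b_1=1 ≤ 1
  b_2=1 ≤ 2
  b_3=1 ≤ 3
  b_4=3 ≤ 4
  b_5=3 ≤ 5
  b_6=5 ≤ 6
  b_7=6 ≤ 7
  b_8=7 ≤ 8
  b_9=9 ≤ 9
All bounds hold ⇒ YES

YES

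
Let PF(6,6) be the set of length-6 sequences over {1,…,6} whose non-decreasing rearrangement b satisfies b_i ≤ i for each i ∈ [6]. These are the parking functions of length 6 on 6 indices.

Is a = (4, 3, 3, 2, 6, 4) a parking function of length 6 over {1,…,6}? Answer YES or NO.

Sorted: b = (2, 3, 3, 4, 4, 6).
  b_1=2 > 1
  fails at i=1 ⇒ NO

NO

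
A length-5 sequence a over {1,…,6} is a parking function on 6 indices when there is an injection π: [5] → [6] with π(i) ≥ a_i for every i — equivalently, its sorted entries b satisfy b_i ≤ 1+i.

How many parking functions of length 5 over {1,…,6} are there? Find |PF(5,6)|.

4802

|PF| = (6+1−5)·(6+1)^{5−1} = 2×2401 = 4802 (Konheim–Weiss)
Example (1,3,1,5,2) → sorted (1,1,2,3,5): b_i ≤ 1+i ∀i, a PF.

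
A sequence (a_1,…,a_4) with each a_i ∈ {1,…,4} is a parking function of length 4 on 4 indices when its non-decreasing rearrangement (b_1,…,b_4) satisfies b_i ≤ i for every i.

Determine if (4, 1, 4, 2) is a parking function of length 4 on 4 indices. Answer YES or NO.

NO

Rearranged: b = (1, 2, 4, 4).
  b_1=1 ≤ 1
  b_2=2 ≤ 2
  b_3=4 > 3
  fails at i=3 ⇒ NO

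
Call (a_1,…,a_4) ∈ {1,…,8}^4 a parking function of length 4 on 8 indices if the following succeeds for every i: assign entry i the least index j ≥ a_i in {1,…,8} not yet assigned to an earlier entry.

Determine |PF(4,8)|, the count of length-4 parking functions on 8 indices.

|PF| = (9−4)·9^(4−1) = 5·729 = 3645
Check (6,8,5,5) → sorted (5,5,6,8): b_i ≤ 4+i ∀i, a PF.

3645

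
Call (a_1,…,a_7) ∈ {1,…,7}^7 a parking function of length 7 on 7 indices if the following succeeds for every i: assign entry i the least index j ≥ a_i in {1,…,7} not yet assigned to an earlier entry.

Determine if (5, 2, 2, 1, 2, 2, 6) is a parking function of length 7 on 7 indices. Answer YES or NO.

YES

Order a: b = (1, 2, 2, 2, 2, 5, 6).
  b_1=1 ≤ 1
  b_2=2 ≤ 2
  b_3=2 ≤ 3
  b_4=2 ≤ 4
  b_5=2 ≤ 5
  b_6=5 ≤ 6
  b_7=6 ≤ 7
All bounds hold ⇒ YES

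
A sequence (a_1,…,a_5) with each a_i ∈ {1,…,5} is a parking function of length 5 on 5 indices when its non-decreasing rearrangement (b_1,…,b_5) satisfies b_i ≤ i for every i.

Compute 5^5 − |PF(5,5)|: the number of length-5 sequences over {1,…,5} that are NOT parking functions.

1829

#PF = (5−5+1)·(5+1)^(5−1) = 1 · 1296 = 1296
Check (2,2,3,4,2) → sorted (2,2,2,3,4): b_1=2>1, not a PF.
Total 3125; non-PF = 3125−1296 = 1829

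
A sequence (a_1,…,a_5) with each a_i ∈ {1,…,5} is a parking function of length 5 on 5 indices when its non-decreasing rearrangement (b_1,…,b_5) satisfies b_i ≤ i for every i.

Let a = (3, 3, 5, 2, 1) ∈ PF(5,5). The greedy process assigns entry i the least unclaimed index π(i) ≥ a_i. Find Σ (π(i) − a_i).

Σπ(i) = 1+…+5 = 15; Σa = 3+3+5+2+1 = 14; disp = 15−14 = 1.

1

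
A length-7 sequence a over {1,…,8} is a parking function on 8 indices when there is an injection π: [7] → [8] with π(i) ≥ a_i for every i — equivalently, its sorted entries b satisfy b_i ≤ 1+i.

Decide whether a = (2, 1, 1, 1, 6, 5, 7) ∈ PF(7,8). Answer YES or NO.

YES

Rearranged: b = (1, 1, 1, 2, 5, 6, 7).
  b_1=1 ≤ 2
  b_2=1 ≤ 3
  b_3=1 ≤ 4
  b_4=2 ≤ 5
  b_5=5 ≤ 6
  b_6=6 ≤ 7
  b_7=7 ≤ 8
All bounds hold ⇒ YES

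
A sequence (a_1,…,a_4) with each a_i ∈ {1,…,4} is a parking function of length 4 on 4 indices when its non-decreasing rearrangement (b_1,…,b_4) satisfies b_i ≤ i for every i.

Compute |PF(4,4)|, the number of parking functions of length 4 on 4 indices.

|PF| = 1·5^3 = 1×125 = 125
E.g. (3,1,2,1) → sorted (1,1,2,3): b_i ≤ i ∀i, a PF.

125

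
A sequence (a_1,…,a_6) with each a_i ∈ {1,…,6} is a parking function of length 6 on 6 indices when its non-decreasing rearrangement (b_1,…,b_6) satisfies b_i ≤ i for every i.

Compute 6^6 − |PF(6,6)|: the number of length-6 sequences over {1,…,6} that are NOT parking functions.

29849

Count = (7−6)·7^(6−1) = 1·16807 = 16807 (Konheim–Weiss)
E.g. (6,6,3,5,5,6) → sorted (3,5,5,6,6,6): b_1=3>1, not a PF.
6^6 − 16807 = 46656 − 16807 = 29849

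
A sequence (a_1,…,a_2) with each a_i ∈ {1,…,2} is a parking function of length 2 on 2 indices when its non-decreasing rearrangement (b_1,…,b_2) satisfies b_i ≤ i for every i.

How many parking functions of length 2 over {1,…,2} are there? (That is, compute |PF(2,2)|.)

3

|PF(2,2)| = 1·3^1 = 1 · 3 = 3 (Pollak)
Example (1,2) → sorted (1,2): b_i ≤ i ∀i, a PF.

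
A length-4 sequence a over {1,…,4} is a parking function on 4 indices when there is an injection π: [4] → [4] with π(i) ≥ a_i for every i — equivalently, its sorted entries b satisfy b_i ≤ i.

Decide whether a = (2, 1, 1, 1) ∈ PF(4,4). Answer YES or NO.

YES

Order a: b = (1, 1, 1, 2).
  b_1=1 ≤ 1
  b_2=1 ≤ 2
  b_3=1 ≤ 3
  b_4=2 ≤ 4
All bounds hold ⇒ YES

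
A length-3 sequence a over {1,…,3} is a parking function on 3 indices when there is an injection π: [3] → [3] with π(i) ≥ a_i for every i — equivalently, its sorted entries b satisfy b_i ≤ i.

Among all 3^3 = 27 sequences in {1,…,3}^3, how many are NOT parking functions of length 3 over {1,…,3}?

11

#PF = 1·4^2 = 1 · 16 = 16 [KW]
E.g. (2,2,3) → sorted (2,2,3): b_1=2>1, not a PF.
So 27 − 16 = 11 fail.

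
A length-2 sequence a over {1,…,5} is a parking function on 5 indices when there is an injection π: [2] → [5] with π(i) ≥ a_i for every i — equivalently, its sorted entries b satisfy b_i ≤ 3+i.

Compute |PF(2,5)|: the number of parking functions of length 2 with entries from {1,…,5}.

#PF = 4·6^1 = 4×6 = 24 (Pollak)
E.g. (2,5) → sorted (2,5): b_i ≤ 3+i ∀i, a PF.

24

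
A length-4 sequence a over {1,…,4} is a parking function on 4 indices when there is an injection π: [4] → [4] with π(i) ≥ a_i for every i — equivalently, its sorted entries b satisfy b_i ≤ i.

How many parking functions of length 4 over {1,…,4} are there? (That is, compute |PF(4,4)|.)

125

#PF = (4+1−4)·(4+1)^{4−1} = 1×125 = 125 (Konheim–Weiss)
Example (1,3,2,1) → sorted (1,1,2,3): b_i ≤ i ∀i, a PF.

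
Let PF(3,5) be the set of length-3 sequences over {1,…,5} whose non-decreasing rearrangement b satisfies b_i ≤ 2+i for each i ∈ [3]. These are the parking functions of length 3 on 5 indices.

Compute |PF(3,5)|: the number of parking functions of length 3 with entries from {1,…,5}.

#PF = 3·6^2 = 3×36 = 108
E.g. (5,2,2) → sorted (2,2,5): b_i ≤ 2+i ∀i, a PF.

108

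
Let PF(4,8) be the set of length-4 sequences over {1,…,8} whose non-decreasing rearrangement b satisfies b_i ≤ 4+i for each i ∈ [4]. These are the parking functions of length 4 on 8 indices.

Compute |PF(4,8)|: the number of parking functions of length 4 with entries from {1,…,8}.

3645

Count = (8−4+1)·(8+1)^(4−1) = 5×729 = 3645
One tuple (3,6,2,1) → sorted (1,2,3,6): b_i ≤ 4+i ∀i, a PF.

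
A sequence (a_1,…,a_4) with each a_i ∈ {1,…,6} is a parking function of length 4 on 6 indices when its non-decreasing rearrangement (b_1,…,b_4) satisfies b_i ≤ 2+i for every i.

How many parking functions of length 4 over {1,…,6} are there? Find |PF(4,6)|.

1029

#PF = (6+1−4)·(6+1)^{4−1} = 3 · 343 = 1029
One tuple (1,4,3,5) → sorted (1,3,4,5): b_i ≤ 2+i ∀i, a PF.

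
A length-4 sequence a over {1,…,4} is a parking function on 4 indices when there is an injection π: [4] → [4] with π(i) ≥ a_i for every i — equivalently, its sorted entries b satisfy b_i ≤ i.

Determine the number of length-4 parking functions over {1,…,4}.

125

#PF = (4−4+1)·(4+1)^(4−1) = 1·125 = 125 (Konheim–Weiss)
Example (3,1,3,2) → sorted (1,2,3,3): b_i ≤ i ∀i, a PF.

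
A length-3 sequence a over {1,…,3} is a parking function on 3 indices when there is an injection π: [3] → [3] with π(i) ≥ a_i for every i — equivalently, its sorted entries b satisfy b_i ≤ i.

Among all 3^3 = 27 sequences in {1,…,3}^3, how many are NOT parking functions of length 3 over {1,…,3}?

11

#PF = (4−3)·4^(3−1) = 1 · 16 = 16
Example (3,3,2) → sorted (2,3,3): b_1=2>1, not a PF.
Total 27; non-PF = 27−16 = 11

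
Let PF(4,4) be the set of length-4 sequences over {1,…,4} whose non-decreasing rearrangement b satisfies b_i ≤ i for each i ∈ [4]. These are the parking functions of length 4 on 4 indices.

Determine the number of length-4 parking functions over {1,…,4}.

Count = (4−4+1)·(4+1)^(4−1) = 1×125 = 125 (Konheim–Weiss)
Example (4,1,1,2) → sorted (1,1,2,4): b_i ≤ i ∀i, a PF.

125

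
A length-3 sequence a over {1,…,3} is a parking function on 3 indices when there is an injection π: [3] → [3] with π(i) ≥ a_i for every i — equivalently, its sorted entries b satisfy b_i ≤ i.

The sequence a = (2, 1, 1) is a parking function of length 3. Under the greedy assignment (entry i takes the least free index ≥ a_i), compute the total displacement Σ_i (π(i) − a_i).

Σπ = 6 ({1..3} each once); Σa = 2+1+1 = 4; disp = 6−4 = 2.

2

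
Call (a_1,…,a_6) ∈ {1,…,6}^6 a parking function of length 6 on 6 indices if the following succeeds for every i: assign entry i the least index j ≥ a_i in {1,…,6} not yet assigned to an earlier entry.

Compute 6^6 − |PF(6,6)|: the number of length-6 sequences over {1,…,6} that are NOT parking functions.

Count = (7−6)·7^(6−1) = 1 · 16807 = 16807 (Pollak)
One tuple (4,4,6,4,4,3) → sorted (3,4,4,4,4,6): b_1=3>1, not a PF.
6^6 − 16807 = 46656 − 16807 = 29849

29849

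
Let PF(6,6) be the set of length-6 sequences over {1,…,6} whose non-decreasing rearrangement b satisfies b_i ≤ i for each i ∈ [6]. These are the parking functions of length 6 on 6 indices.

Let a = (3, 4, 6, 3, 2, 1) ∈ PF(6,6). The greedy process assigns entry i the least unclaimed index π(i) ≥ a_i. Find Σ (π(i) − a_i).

Σπ = 21 ({1..6} each once); Σa = 3+4+6+3+2+1 = 19; disp = 21−19 = 2.

2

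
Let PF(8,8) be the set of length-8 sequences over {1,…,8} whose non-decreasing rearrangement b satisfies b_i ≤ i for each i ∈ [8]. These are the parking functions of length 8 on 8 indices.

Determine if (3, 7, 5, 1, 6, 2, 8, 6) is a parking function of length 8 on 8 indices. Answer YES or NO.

NO

Order a: b = (1, 2, 3, 5, 6, 6, 7, 8).
  b_1=1 ≤ 1
  b_2=2 ≤ 2
  b_3=3 ≤ 3
  b_4=5 > 4
  fails at i=4 ⇒ NO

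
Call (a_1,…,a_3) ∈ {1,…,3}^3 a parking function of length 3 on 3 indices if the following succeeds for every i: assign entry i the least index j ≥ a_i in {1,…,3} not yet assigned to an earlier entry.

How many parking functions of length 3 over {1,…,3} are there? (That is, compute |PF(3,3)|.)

16

Count = 1·4^2 = 1×16 = 16 [KW]
One tuple (2,1,1) → sorted (1,1,2): b_i ≤ i ∀i, a PF.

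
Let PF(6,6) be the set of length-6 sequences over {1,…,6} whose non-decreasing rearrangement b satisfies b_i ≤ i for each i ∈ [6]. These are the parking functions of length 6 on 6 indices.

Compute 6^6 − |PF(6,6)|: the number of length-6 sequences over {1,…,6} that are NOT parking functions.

29849

|PF(6,6)| = (7−6)·7^(6−1) = 1 · 16807 = 16807 [KW]
One tuple (2,3,4,5,3,4) → sorted (2,3,3,4,4,5): b_1=2>1, not a PF.
6^6 − 16807 = 46656 − 16807 = 29849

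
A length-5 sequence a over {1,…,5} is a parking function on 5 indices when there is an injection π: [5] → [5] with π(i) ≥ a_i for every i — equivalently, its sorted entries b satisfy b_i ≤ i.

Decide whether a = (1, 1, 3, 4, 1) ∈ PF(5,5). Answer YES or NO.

YES

Order a: b = (1, 1, 1, 3, 4).
  b_1=1 ≤ 1
  b_2=1 ≤ 2
  b_3=1 ≤ 3
  b_4=3 ≤ 4
  b_5=4 ≤ 5
All bounds hold ⇒ YES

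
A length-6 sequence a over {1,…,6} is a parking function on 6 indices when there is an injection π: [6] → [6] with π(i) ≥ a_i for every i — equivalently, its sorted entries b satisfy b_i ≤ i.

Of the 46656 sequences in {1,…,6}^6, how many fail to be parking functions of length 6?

Count = (7−6)·7^(6−1) = 1·16807 = 16807 [KW]
Example (5,5,6,6,1,2) → sorted (1,2,5,5,6,6): b_3=5>3, not a PF.
So 46656 − 16807 = 29849 fail.

29849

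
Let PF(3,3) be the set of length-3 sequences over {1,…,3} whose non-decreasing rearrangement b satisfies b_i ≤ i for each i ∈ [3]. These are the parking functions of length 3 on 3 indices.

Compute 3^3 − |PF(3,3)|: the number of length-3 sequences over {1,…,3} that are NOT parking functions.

11

|PF(3,3)| = (3−3+1)·(3+1)^(3−1) = 1×16 = 16 [KW]
One tuple (3,3,2) → sorted (2,3,3): b_1=2>1, not a PF.
Total 27; non-PF = 27−16 = 11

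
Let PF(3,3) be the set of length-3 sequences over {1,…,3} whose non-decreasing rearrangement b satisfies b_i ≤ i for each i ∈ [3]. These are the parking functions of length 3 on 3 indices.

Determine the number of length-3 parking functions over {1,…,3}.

16

|PF| = 1·4^2 = 1×16 = 16 (Konheim–Weiss)
Example (2,1,2) → sorted (1,2,2): b_i ≤ i ∀i, a PF.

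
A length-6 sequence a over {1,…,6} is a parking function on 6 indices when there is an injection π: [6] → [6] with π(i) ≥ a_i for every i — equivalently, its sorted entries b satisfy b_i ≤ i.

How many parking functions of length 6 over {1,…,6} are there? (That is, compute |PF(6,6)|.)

Count = (6−6+1)·(6+1)^(6−1) = 1·16807 = 16807 [KW]
E.g. (5,3,2,3,1,5) → sorted (1,2,3,3,5,5): b_i ≤ i ∀i, a PF.

16807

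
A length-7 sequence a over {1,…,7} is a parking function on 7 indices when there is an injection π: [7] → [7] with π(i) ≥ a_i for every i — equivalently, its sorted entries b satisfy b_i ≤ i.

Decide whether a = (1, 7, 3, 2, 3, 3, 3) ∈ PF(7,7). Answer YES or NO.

YES

Order a: b = (1, 2, 3, 3, 3, 3, 7).
  b_1=1 ≤ 1
  b_2=2 ≤ 2
  b_3=3 ≤ 3
  b_4=3 ≤ 4
  b_5=3 ≤ 5
  b_6=3 ≤ 6
  b_7=7 ≤ 7
All bounds hold ⇒ YES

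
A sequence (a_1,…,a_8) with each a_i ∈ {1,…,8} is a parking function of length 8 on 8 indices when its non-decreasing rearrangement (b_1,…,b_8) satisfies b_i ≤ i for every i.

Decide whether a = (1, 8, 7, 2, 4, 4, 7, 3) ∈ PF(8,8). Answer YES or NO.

NO

Rearranged: b = (1, 2, 3, 4, 4, 7, 7, 8).
  b_1=1 ≤ 1
  b_2=2 ≤ 2
  b_3=3 ≤ 3
  b_4=4 ≤ 4
  b_5=4 ≤ 5
  b_6=7 > 6
  fails at i=6 ⇒ NO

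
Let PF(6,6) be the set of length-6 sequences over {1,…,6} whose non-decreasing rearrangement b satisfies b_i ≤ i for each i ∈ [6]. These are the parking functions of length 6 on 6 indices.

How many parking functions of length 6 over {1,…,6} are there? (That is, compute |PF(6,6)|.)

16807

|PF(6,6)| = 1·7^5 = 1×16807 = 16807 [KW]
One tuple (6,4,2,1,5,3) → sorted (1,2,3,4,5,6): b_i ≤ i ∀i, a PF.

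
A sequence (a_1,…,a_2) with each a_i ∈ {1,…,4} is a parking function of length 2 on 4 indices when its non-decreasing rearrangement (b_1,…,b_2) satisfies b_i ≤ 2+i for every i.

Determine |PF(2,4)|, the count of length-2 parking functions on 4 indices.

|PF(2,4)| = (4−2+1)·(4+1)^(2−1) = 3·5 = 15 (Pollak)
One tuple (3,2) → sorted (2,3): b_i ≤ 2+i ∀i, a PF.

15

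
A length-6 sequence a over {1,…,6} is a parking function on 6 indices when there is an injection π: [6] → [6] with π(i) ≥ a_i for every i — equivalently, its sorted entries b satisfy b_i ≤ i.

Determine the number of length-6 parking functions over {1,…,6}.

#PF = (6+1−6)·(6+1)^{6−1} = 1 · 16807 = 16807 (Konheim–Weiss)
E.g. (6,5,3,2,1,4) → sorted (1,2,3,4,5,6): b_i ≤ i ∀i, a PF.

16807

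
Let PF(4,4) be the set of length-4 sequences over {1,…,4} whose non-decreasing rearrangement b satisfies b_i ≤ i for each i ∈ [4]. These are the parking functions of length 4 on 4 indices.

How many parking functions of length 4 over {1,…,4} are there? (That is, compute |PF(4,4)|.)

#PF = 1·5^3 = 1·125 = 125
Example (1,2,4,1) → sorted (1,1,2,4): b_i ≤ i ∀i, a PF.

125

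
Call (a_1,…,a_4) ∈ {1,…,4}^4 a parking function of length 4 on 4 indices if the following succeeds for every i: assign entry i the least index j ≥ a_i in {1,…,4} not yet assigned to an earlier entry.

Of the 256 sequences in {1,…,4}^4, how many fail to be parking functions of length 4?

|PF(4,4)| = (4+1−4)·(4+1)^{4−1} = 1×125 = 125 (Konheim–Weiss)
E.g. (1,4,4,4) → sorted (1,4,4,4): b_2=4>2, not a PF.
So 256 − 125 = 131 fail.

131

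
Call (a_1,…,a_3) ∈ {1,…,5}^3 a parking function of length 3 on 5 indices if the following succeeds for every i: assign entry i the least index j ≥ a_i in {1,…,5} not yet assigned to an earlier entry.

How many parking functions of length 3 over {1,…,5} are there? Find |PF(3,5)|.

#PF = (5+1−3)·(5+1)^{3−1} = 3·36 = 108 (Konheim–Weiss)
One tuple (3,3,3) → sorted (3,3,3): b_i ≤ 2+i ∀i, a PF.

108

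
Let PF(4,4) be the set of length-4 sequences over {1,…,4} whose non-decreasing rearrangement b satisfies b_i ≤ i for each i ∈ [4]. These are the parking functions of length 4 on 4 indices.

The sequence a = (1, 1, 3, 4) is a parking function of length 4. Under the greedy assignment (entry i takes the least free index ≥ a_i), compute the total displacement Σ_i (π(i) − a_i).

Σπ(i) = 1+…+4 = 10; Σa = 1+1+3+4 = 9; disp = 10−9 = 1.

1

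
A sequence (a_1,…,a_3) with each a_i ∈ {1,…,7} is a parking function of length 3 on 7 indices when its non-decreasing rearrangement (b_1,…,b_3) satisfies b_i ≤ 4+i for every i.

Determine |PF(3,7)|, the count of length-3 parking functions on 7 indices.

320

|PF| = 5·8^2 = 5·64 = 320 (Pollak)
E.g. (6,4,5) → sorted (4,5,6): b_i ≤ 4+i ∀i, a PF.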